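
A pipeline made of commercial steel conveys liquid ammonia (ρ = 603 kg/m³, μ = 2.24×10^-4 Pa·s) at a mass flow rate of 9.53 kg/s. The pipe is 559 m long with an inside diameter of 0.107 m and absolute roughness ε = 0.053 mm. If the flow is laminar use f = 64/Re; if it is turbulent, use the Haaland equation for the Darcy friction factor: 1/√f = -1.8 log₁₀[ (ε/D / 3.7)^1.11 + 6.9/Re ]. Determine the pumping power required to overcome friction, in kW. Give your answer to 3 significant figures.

P ≈ 1.35 kW

A = πD²/4 = π(0.107)²/4 = 0.008992 m²; mean velocity V = ṁ/(ρA) = 9.53/(603 · 0.008992) = 1.758 m/s.
Reynolds number Re = ρVD/μ = 603 · 1.758 · 0.107 / 0.000224 = 5.063e+05.
Re > 4000 → turbulent. Relative roughness ε/D = 5.3e-05/0.107 = 0.000495. Haaland: 1/√f = -1.8 log₁₀[(0.000495/3.7)^1.11 + 6.9/5.063e+05] = -1.8 log₁₀[5.02e-05 + 1.36e-05] = 7.551, so f = 0.01754.
Darcy-Weisbach: ΔP = f(L/D)(ρV²/2) = 0.01754·(559/0.107)·(603·1.758²/2) = 0.01754·5224·931.4 = 8.534e+04 Pa.
Q = ṁ/ρ = 9.53/603 = 0.0158 m³/s.
Pumping power P = QΔP = 0.0158·8.534e+04 = 1349 W = 1.35 kW.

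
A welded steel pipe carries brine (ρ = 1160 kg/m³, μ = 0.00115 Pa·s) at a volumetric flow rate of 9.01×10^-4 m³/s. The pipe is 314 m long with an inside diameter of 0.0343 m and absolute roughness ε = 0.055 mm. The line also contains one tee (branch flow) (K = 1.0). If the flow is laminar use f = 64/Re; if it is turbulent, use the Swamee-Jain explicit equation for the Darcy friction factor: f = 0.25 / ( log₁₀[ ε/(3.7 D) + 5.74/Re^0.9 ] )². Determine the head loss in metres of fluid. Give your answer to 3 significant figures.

Cross-sectional area A = πD²/4 = π(0.0343)²/4 = 0.000924 m²; mean velocity V = Q/A = 0.000901/0.000924 = 0.9751 m/s.
Reynolds number Re = ρVD/μ = 1160 · 0.9751 · 0.0343 / 0.00115 = 3.374e+04.
Re > 4000 → turbulent. Relative roughness ε/D = 5.5e-05/0.0343 = 0.0016. Swamee-Jain: f = 0.25/(log₁₀[0.0016/3.7 + 5.74/3.374e+04^0.9])² = 0.25/(log₁₀[0.000433 + 0.000483])² = 0.25/(-3.038)² = 0.02709.
Total minor-loss coefficient ΣK = 1·1 = 1.
ΔP = [f·L/D + ΣK]·(ρV²/2) = [0.02709·314/0.0343 + 1]·(1160·0.9751²/2) = [248 + 1]·551.5 = 1.373e+05 Pa.
Head loss h_f = ΔP/(ρg) = 1.373e+05/(1160·9.81) = 12.1 m.

h_f ≈ 12.1 m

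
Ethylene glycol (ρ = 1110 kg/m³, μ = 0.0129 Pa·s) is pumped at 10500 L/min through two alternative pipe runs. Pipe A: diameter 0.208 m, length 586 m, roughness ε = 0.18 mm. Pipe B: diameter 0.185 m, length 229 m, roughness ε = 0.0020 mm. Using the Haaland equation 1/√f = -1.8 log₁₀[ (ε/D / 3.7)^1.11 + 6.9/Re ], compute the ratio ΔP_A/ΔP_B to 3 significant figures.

Pipe A: V = Q/A = 0.175/0.03398 = 5.15 m/s; Re = 9.218e+04; ε/D = 0.000865; Haaland → f = 0.02166; ΔP_A = f(L/D)(ρV²/2) = 8.985e+05 Pa.
Pipe B: V = Q/A = 0.175/0.02688 = 6.51 m/s; Re = 1.036e+05; ε/D = 1.08e-05; Haaland → f = 0.01773; ΔP_B = f(L/D)(ρV²/2) = 5.163e+05 Pa.
ΔP_A/ΔP_B = 8.985e+05/5.163e+05 = 1.74.

ΔP_A/ΔP_B ≈ 1.74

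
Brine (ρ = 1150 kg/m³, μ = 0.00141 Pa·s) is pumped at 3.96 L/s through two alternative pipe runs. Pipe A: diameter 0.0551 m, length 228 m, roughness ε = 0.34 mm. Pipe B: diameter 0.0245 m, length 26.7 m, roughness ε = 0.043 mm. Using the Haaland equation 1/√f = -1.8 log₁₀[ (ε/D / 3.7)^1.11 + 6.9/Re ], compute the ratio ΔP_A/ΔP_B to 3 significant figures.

ΔP_A/ΔP_B ≈ 0.210

Pipe A: V = Q/A = 0.00396/0.002384 = 1.661 m/s; Re = 7.463e+04; ε/D = 0.00617; Haaland → f = 0.03346; ΔP_A = f(L/D)(ρV²/2) = 2.195e+05 Pa.
Pipe B: V = Q/A = 0.00396/0.0004714 = 8.4 m/s; Re = 1.678e+05; ε/D = 0.00176; Haaland → f = 0.02368; ΔP_B = f(L/D)(ρV²/2) = 1.047e+06 Pa.
ΔP_A/ΔP_B = 2.195e+05/1.047e+06 = 0.210.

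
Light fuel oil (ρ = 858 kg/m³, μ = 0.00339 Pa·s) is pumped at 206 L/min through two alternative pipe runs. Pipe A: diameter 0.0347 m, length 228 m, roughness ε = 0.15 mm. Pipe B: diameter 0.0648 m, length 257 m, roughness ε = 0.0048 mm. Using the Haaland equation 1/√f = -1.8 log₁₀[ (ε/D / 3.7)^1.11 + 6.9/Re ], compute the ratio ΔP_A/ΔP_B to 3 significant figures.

ΔP_A/ΔP_B ≈ 23.9

Pipe A: V = Q/A = 0.003433/0.0009457 = 3.631 m/s; Re = 3.188e+04; ε/D = 0.00432; Haaland → f = 0.03187; ΔP_A = f(L/D)(ρV²/2) = 1.184e+06 Pa.
Pipe B: V = Q/A = 0.003433/0.003298 = 1.041 m/s; Re = 1.707e+04; ε/D = 7.41e-05; Haaland → f = 0.0269; ΔP_B = f(L/D)(ρV²/2) = 4.961e+04 Pa.
ΔP_A/ΔP_B = 1.184e+06/4.961e+04 = 23.9.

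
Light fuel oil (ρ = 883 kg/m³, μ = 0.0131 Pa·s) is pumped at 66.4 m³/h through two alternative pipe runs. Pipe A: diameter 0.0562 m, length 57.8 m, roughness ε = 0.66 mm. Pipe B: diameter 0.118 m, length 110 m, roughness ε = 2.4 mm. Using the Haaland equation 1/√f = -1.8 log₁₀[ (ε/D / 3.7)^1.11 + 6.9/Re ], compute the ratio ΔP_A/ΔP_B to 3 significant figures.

Pipe A: V = Q/A = 0.01844/0.002481 = 7.435 m/s; Re = 2.817e+04; ε/D = 0.0117; Haaland → f = 0.04189; ΔP_A = f(L/D)(ρV²/2) = 1.052e+06 Pa.
Pipe B: V = Q/A = 0.01844/0.01094 = 1.687 m/s; Re = 1.341e+04; ε/D = 0.0203; Haaland → f = 0.05176; ΔP_B = f(L/D)(ρV²/2) = 6.06e+04 Pa.
ΔP_A/ΔP_B = 1.052e+06/6.06e+04 = 17.4.

ΔP_A/ΔP_B ≈ 17.4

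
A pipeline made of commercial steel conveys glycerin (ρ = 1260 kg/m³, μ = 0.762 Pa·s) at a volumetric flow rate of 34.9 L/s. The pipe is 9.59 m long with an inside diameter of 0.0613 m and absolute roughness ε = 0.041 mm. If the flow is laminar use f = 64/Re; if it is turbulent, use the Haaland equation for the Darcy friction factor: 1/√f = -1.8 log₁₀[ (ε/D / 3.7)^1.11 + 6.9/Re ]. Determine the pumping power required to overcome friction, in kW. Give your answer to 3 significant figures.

Q = 34.9 L/s = 34.9/1000 = 0.0349 m³/s.
Cross-sectional area A = πD²/4 = π(0.0613)²/4 = 0.002951 m²; mean velocity V = Q/A = 0.0349/0.002951 = 11.83 m/s.
Reynolds number Re = ρVD/μ = 1260 · 11.83 · 0.0613 / 0.762 = 1199.
Re < 2300 → laminar flow, so f = 64/Re = 64/1199 = 0.05339 (the turbulent correlation is not needed).
Darcy-Weisbach: ΔP = f(L/D)(ρV²/2) = 0.05339·(9.59/0.0613)·(1260·11.83²/2) = 0.05339·156.4·8.81e+04 = 7.359e+05 Pa.
Pumping power P = QΔP = 0.0349·7.359e+05 = 25680 W = 25.7 kW.

P ≈ 25.7 kW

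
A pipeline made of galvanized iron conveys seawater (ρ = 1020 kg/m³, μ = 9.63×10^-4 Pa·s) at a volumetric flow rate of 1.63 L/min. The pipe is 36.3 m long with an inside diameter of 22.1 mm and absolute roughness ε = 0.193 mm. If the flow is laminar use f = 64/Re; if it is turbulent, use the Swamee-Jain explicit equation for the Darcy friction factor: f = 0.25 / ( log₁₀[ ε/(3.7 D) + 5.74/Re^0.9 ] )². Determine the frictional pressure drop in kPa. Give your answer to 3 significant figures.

ΔP ≈ 0.162 kPa

Q = 1.63 L/min = 1.63/60000 = 2.717e-05 m³/s.
Cross-sectional area A = πD²/4 = π(0.0221)²/4 = 0.0003836 m²; mean velocity V = Q/A = 2.717e-05/0.0003836 = 0.07082 m/s.
Reynolds number Re = ρVD/μ = 1020 · 0.07082 · 0.0221 / 0.000963 = 1658.
Re < 2300 → laminar flow, so f = 64/Re = 64/1658 = 0.03861 (the turbulent correlation is not needed).
Darcy-Weisbach: ΔP = f(L/D)(ρV²/2) = 0.03861·(36.3/0.0221)·(1020·0.07082²/2) = 0.03861·1643·2.558 = 162.2 Pa.
ΔP = 162.2 Pa = 0.162 kPa.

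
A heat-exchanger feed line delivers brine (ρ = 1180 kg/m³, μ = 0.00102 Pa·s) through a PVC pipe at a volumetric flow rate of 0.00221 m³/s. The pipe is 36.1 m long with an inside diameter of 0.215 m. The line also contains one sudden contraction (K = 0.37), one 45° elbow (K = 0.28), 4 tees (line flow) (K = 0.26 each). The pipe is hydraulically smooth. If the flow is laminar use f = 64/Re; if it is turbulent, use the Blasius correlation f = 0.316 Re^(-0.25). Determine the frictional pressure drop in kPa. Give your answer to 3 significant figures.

Cross-sectional area A = πD²/4 = π(0.215)²/4 = 0.03631 m²; mean velocity V = Q/A = 0.00221/0.03631 = 0.06087 m/s.
Reynolds number Re = ρVD/μ = 1180 · 0.06087 · 0.215 / 0.00102 = 1.514e+04.
Re > 4000 → turbulent. Smooth-pipe (Blasius): f = 0.316 Re^(-0.25) = 0.316/(1.514e+04)^0.25 = 0.02849.
Total minor-loss coefficient ΣK = 1·0.37 + 1·0.28 + 4·0.26 = 1.69.
ΔP = [f·L/D + ΣK]·(ρV²/2) = [0.02849·36.1/0.215 + 1.69]·(1180·0.06087²/2) = [4.783 + 1.69]·2.186 = 14.15 Pa.
ΔP = 14.15 Pa = 0.0142 kPa.

ΔP ≈ 0.0142 kPa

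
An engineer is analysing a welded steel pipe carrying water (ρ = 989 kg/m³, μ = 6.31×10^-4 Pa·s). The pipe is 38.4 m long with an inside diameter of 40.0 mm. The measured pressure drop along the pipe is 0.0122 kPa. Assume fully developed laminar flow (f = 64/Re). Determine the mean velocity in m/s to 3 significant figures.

For laminar flow, f = 64/Re with Re = ρVD/μ, so Darcy-Weisbach reduces to ΔP = 32μLV/D². Solving for V: V = ΔP·D²/(32μL) = 12.2·(0.04)²/(32·0.000631·38.4) = 0.02517 m/s.
Check: Re = ρVD/μ = 989·0.02517·0.04/0.000631 = 1578 < 2300, so the laminar assumption holds.

V ≈ 0.0252 m/s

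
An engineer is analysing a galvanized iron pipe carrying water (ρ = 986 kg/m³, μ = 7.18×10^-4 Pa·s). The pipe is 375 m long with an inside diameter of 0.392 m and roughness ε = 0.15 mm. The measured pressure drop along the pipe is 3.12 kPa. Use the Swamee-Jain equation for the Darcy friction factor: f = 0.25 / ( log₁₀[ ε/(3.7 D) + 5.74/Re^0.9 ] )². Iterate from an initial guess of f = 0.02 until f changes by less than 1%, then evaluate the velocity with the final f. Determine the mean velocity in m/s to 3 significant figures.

Rearranging Darcy-Weisbach: V = √(2·ΔP·D/(f·L·ρ)). With ε/D = 0.00015/0.392 = 0.000383, iterate starting from f = 0.02:
  f = 0.02 → V = √(2·3120·0.392/(0.02·375·986)) = 0.5751 m/s; Re = ρVD/μ = 3.096e+05; f → 0.01757
  f = 0.01757 → V = 0.6136 m/s; Re = 3.303e+05; f → 0.01748
Converged (Δf/f < 1%). With the final f = 0.01748: V = √(2·3120·0.392/(0.01748·375·986)) = 0.6152 m/s.

V ≈ 0.615 m/s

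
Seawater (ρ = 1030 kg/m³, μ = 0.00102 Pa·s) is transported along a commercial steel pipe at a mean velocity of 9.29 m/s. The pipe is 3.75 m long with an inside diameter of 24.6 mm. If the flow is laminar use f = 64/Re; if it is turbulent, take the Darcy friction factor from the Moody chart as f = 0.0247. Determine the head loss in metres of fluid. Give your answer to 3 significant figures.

h_f ≈ 16.6 m

Reynolds number Re = ρVD/μ = 1030 · 9.29 · 0.0246 / 0.00102 = 2.308e+05.
Re > 4000 → turbulent; use the Moody-chart value f = 0.0247.
Darcy-Weisbach: ΔP = f(L/D)(ρV²/2) = 0.0247·(3.75/0.0246)·(1030·9.29²/2) = 0.0247·152.4·4.445e+04 = 1.674e+05 Pa.
Head loss h_f = ΔP/(ρg) = 1.674e+05/(1030·9.81) = 16.6 m.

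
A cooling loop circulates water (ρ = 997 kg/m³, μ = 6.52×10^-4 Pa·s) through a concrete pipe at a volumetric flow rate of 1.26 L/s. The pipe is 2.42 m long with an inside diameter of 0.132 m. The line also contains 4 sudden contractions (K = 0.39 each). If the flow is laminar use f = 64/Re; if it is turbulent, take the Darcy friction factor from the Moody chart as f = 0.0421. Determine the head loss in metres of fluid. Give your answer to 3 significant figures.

Q = 1.26 L/s = 1.26/1000 = 0.00126 m³/s.
Cross-sectional area A = πD²/4 = π(0.132)²/4 = 0.01368 m²; mean velocity V = Q/A = 0.00126/0.01368 = 0.09207 m/s.
Reynolds number Re = ρVD/μ = 997 · 0.09207 · 0.132 / 0.000652 = 1.858e+04.
Re > 4000 → turbulent; use the Moody-chart value f = 0.0421.
Total minor-loss coefficient ΣK = 4·0.39 = 1.56.
ΔP = [f·L/D + ΣK]·(ρV²/2) = [0.0421·2.42/0.132 + 1.56]·(997·0.09207²/2) = [0.7718 + 1.56]·4.226 = 9.854 Pa.
Head loss h_f = ΔP/(ρg) = 9.854/(997·9.81) = 0.00101 m.

h_f ≈ 0.00101 m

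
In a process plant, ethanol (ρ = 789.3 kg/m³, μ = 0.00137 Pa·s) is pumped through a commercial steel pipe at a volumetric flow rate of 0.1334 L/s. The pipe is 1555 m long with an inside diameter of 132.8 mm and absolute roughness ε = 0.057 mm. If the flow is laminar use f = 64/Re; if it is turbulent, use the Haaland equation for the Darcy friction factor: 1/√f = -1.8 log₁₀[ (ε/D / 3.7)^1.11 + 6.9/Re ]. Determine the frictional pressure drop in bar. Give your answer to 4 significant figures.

ΔP ≈ 3.723×10^-4 bar

Q = 0.1334 L/s = 0.1334/1000 = 0.0001334 m³/s.
Cross-sectional area A = πD²/4 = π(0.1328)²/4 = 0.01385 m²; mean velocity V = Q/A = 0.0001334/0.01385 = 0.009631 m/s.
Reynolds number Re = ρVD/μ = 789.3 · 0.009631 · 0.1328 / 0.00137 = 736.9.
Re < 2300 → laminar flow, so f = 64/Re = 64/736.9 = 0.08685 (the turbulent correlation is not needed).
Darcy-Weisbach: ΔP = f(L/D)(ρV²/2) = 0.08685·(1555/0.1328)·(789.3·0.009631²/2) = 0.08685·1.171e+04·0.03661 = 37.23 Pa.
ΔP = 37.23 Pa = 3.723×10^-4 bar.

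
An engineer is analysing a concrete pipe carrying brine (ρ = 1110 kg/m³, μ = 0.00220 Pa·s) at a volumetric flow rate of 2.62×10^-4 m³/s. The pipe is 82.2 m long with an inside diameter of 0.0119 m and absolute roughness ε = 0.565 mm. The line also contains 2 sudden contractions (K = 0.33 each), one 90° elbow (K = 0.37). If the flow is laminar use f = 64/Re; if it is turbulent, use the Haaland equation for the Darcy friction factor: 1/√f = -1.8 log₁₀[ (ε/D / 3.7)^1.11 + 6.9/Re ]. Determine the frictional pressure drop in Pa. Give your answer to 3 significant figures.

Cross-sectional area A = πD²/4 = π(0.0119)²/4 = 0.0001112 m²; mean velocity V = Q/A = 0.000262/0.0001112 = 2.356 m/s.
Reynolds number Re = ρVD/μ = 1110 · 2.356 · 0.0119 / 0.0022 = 1.414e+04.
Re > 4000 → turbulent. Relative roughness ε/D = 0.000565/0.0119 = 0.0475. Haaland: 1/√f = -1.8 log₁₀[(0.0475/3.7)^1.11 + 6.9/1.414e+04] = -1.8 log₁₀[0.00795 + 0.000488] = 3.733, so f = 0.07176.
Total minor-loss coefficient ΣK = 2·0.33 + 1·0.37 = 1.03.
ΔP = [f·L/D + ΣK]·(ρV²/2) = [0.07176·82.2/0.0119 + 1.03]·(1110·2.356²/2) = [495.7 + 1.03]·3080 = 1.53e+06 Pa.

ΔP ≈ 1.53×10^6 Pa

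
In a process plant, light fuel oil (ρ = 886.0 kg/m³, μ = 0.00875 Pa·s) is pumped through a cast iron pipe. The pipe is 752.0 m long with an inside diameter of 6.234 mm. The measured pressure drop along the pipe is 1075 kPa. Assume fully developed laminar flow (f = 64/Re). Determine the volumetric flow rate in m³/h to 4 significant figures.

For laminar flow, f = 64/Re with Re = ρVD/μ, so Darcy-Weisbach reduces to ΔP = 32μLV/D². Solving for V: V = ΔP·D²/(32μL) = 1.075e+06·(0.006234)²/(32·0.00875·752) = 0.1984 m/s.
Check: Re = ρVD/μ = 886·0.1984·0.006234/0.00875 = 125.2 < 2300, so the laminar assumption holds.
Q = V·A = 0.1984·(π/4·0.006234²) = 6.056e-06 m³/s = 0.02180 m³/h.

Q ≈ 0.02180 m³/h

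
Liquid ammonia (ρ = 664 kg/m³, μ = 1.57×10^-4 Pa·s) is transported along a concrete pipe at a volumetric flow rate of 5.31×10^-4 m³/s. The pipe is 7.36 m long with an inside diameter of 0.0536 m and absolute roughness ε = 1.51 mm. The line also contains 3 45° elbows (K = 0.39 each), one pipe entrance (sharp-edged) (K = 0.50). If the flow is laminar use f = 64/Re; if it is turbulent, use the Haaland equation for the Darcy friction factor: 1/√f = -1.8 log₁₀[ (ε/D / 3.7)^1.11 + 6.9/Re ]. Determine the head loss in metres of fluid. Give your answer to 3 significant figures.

Cross-sectional area A = πD²/4 = π(0.0536)²/4 = 0.002256 m²; mean velocity V = Q/A = 0.000531/0.002256 = 0.2353 m/s.
Reynolds number Re = ρVD/μ = 664 · 0.2353 · 0.0536 / 0.000157 = 5.335e+04.
Re > 4000 → turbulent. Relative roughness ε/D = 0.00151/0.0536 = 0.0282. Haaland: 1/√f = -1.8 log₁₀[(0.0282/3.7)^1.11 + 6.9/5.335e+04] = -1.8 log₁₀[0.00445 + 0.000129] = 4.21, so f = 0.05642.
Total minor-loss coefficient ΣK = 3·0.39 + 1·0.5 = 1.67.
ΔP = [f·L/D + ΣK]·(ρV²/2) = [0.05642·7.36/0.0536 + 1.67]·(664·0.2353²/2) = [7.747 + 1.67]·18.39 = 173.1 Pa.
Head loss h_f = ΔP/(ρg) = 173.1/(664·9.81) = 0.0266 m.

h_f ≈ 0.0266 m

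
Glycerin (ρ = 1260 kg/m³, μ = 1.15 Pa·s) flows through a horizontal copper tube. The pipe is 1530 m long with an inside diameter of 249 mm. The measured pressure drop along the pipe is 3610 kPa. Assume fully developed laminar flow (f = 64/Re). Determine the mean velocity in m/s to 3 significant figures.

For laminar flow, f = 64/Re with Re = ρVD/μ, so Darcy-Weisbach reduces to ΔP = 32μLV/D². Solving for V: V = ΔP·D²/(32μL) = 3.61e+06·(0.249)²/(32·1.15·1530) = 3.975 m/s.
Check: Re = ρVD/μ = 1260·3.975·0.249/1.15 = 1085 < 2300, so the laminar assumption holds.

V ≈ 3.98 m/s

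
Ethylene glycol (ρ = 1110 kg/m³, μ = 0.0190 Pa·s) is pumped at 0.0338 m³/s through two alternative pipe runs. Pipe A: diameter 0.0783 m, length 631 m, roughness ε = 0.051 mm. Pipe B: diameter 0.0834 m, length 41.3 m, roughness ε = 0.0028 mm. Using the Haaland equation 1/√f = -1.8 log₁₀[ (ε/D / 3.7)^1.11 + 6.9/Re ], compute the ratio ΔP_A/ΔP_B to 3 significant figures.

ΔP_A/ΔP_B ≈ 22.0

Pipe A: V = Q/A = 0.0338/0.004815 = 7.019 m/s; Re = 3.211e+04; ε/D = 0.000651; Haaland → f = 0.02451; ΔP_A = f(L/D)(ρV²/2) = 5.402e+06 Pa.
Pipe B: V = Q/A = 0.0338/0.005463 = 6.187 m/s; Re = 3.015e+04; ε/D = 3.36e-05; Haaland → f = 0.02335; ΔP_B = f(L/D)(ρV²/2) = 2.457e+05 Pa.
ΔP_A/ΔP_B = 5.402e+06/2.457e+05 = 22.0.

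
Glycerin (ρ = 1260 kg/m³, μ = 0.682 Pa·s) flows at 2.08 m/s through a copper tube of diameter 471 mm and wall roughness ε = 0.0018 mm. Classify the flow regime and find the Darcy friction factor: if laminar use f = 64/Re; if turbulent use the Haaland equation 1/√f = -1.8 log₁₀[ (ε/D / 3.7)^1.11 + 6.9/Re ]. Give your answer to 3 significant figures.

f ≈ 0.0354

Re = ρVD/μ = 1260·2.08·0.471/0.682 = 1810.
Re < 2300 → laminar, so f = 64/Re = 0.03536 (roughness is irrelevant in laminar flow).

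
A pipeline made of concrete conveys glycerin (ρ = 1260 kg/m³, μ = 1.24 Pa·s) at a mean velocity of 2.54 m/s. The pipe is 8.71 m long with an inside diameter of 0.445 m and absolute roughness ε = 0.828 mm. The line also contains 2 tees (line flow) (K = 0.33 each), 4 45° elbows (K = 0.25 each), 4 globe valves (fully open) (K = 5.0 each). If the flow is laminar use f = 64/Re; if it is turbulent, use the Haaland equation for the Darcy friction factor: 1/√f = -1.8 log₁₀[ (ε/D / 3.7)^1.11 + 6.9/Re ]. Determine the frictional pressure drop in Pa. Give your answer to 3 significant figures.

ΔP ≈ 92500 Pa

Reynolds number Re = ρVD/μ = 1260 · 2.54 · 0.445 / 1.24 = 1149.
Re < 2300 → laminar flow, so f = 64/Re = 64/1149 = 0.05572 (the turbulent correlation is not needed).
Total minor-loss coefficient ΣK = 2·0.33 + 4·0.25 + 4·5 = 21.7.
ΔP = [f·L/D + ΣK]·(ρV²/2) = [0.05572·8.71/0.445 + 21.7]·(1260·2.54²/2) = [1.091 + 21.7]·4065 = 9.247e+04 Pa.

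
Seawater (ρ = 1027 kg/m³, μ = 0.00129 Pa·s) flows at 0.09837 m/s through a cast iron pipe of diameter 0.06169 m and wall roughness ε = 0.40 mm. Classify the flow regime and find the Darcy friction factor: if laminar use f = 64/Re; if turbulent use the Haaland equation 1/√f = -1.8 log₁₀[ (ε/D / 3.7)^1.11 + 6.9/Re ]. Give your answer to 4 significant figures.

Re = ρVD/μ = 1027·0.09837·0.06169/0.00129 = 4831.
Re > 4000 → turbulent. ε/D = 0.0004/0.06169 = 0.00648; Haaland: 1/√f = -1.8 log₁₀[0.000872 + 0.00143] = 4.749, so f = 0.04434.

f ≈ 0.04434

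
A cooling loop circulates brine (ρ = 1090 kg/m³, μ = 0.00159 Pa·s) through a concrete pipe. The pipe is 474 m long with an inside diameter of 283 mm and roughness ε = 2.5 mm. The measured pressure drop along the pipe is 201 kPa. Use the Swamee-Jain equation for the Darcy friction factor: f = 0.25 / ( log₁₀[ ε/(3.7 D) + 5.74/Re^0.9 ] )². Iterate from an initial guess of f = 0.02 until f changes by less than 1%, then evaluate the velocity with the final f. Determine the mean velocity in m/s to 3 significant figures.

Rearranging Darcy-Weisbach: V = √(2·ΔP·D/(f·L·ρ)). With ε/D = 0.0025/0.283 = 0.00883, iterate starting from f = 0.02:
  f = 0.02 → V = √(2·2.01e+05·0.283/(0.02·474·1090)) = 3.318 m/s; Re = ρVD/μ = 6.437e+05; f → 0.03653
  f = 0.03653 → V = 2.455 m/s; Re = 4.763e+05; f → 0.03659
Converged (Δf/f < 1%). With the final f = 0.03659: V = √(2·2.01e+05·0.283/(0.03659·474·1090)) = 2.453 m/s.

V ≈ 2.45 m/s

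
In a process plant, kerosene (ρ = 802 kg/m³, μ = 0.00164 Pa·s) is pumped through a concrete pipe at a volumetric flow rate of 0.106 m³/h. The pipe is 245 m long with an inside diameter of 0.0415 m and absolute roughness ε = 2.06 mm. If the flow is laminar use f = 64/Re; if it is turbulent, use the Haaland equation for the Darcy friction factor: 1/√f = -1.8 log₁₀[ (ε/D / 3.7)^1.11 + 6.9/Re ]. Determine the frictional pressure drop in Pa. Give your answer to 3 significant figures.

ΔP ≈ 163 Pa

Q = 0.106 m³/h = 0.106/3600 = 2.944e-05 m³/s.
Cross-sectional area A = πD²/4 = π(0.0415)²/4 = 0.001353 m²; mean velocity V = Q/A = 2.944e-05/0.001353 = 0.02177 m/s.
Reynolds number Re = ρVD/μ = 802 · 0.02177 · 0.0415 / 0.00164 = 441.8.
Re < 2300 → laminar flow, so f = 64/Re = 64/441.8 = 0.1449 (the turbulent correlation is not needed).
Darcy-Weisbach: ΔP = f(L/D)(ρV²/2) = 0.1449·(245/0.0415)·(802·0.02177²/2) = 0.1449·5904·0.19 = 162.5 Pa.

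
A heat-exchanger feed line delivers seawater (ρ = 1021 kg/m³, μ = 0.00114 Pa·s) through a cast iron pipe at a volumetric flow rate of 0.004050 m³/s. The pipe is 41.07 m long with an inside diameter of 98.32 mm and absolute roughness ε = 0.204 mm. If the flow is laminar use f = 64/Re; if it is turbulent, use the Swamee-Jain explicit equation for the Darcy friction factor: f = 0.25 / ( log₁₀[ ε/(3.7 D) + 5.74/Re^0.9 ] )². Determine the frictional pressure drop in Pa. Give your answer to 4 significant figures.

ΔP ≈ 1645 Pa

Cross-sectional area A = πD²/4 = π(0.09832)²/4 = 0.007592 m²; mean velocity V = Q/A = 0.00405/0.007592 = 0.5334 m/s.
Reynolds number Re = ρVD/μ = 1021 · 0.5334 · 0.09832 / 0.00114 = 4.697e+04.
Re > 4000 → turbulent. Relative roughness ε/D = 0.000204/0.09832 = 0.00207. Swamee-Jain: f = 0.25/(log₁₀[0.00207/3.7 + 5.74/4.697e+04^0.9])² = 0.25/(log₁₀[0.000561 + 0.000358])² = 0.25/(-3.037)² = 0.02711.
Darcy-Weisbach: ΔP = f(L/D)(ρV²/2) = 0.02711·(41.07/0.09832)·(1021·0.5334²/2) = 0.02711·417.7·145.3 = 1645 Pa.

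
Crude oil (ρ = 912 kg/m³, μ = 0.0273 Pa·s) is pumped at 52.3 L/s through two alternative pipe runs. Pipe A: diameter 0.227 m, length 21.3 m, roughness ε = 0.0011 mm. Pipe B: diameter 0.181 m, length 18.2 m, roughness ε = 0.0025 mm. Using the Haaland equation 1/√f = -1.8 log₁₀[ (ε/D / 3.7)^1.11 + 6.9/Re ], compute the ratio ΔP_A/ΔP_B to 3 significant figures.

ΔP_A/ΔP_B ≈ 0.401

Pipe A: V = Q/A = 0.0523/0.04047 = 1.292 m/s; Re = 9800; ε/D = 4.85e-06; Haaland → f = 0.03106; ΔP_A = f(L/D)(ρV²/2) = 2220 Pa.
Pipe B: V = Q/A = 0.0523/0.02573 = 2.033 m/s; Re = 1.229e+04; ε/D = 1.38e-05; Haaland → f = 0.02922; ΔP_B = f(L/D)(ρV²/2) = 5536 Pa.
ΔP_A/ΔP_B = 2220/5536 = 0.401.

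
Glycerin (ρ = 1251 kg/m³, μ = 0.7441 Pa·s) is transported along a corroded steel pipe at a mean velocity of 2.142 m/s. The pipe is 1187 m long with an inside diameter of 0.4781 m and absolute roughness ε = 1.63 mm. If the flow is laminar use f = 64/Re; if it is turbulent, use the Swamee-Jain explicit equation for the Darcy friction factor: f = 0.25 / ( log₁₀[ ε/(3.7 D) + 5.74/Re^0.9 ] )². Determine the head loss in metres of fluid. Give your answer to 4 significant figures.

h_f ≈ 21.58 m

Reynolds number Re = ρVD/μ = 1251 · 2.142 · 0.4781 / 0.744 = 1722.
Re < 2300 → laminar flow, so f = 64/Re = 64/1722 = 0.03717 (the turbulent correlation is not needed).
Darcy-Weisbach: ΔP = f(L/D)(ρV²/2) = 0.03717·(1187/0.4781)·(1251·2.142²/2) = 0.03717·2483·2870 = 2.649e+05 Pa.
Head loss h_f = ΔP/(ρg) = 2.649e+05/(1251·9.81) = 21.58 m.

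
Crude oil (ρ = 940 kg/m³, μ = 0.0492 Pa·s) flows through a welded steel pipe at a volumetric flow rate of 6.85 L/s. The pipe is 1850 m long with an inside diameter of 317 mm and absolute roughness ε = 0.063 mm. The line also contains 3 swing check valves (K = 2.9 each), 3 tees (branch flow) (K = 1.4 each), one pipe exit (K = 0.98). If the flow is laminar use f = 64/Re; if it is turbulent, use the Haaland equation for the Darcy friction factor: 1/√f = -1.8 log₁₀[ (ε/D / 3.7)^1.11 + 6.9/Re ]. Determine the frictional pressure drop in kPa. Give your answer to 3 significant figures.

ΔP ≈ 2.56 kPa

Q = 6.85 L/s = 6.85/1000 = 0.00685 m³/s.
Cross-sectional area A = πD²/4 = π(0.317)²/4 = 0.07892 m²; mean velocity V = Q/A = 0.00685/0.07892 = 0.08679 m/s.
Reynolds number Re = ρVD/μ = 940 · 0.08679 · 0.317 / 0.0492 = 525.7.
Re < 2300 → laminar flow, so f = 64/Re = 64/525.7 = 0.1218 (the turbulent correlation is not needed).
Total minor-loss coefficient ΣK = 3·2.9 + 3·1.4 + 1·0.98 = 13.9.
ΔP = [f·L/D + ΣK]·(ρV²/2) = [0.1218·1850/0.317 + 13.9]·(940·0.08679²/2) = [710.5 + 13.9]·3.54 = 2565 Pa.
ΔP = 2565 Pa = 2.56 kPa.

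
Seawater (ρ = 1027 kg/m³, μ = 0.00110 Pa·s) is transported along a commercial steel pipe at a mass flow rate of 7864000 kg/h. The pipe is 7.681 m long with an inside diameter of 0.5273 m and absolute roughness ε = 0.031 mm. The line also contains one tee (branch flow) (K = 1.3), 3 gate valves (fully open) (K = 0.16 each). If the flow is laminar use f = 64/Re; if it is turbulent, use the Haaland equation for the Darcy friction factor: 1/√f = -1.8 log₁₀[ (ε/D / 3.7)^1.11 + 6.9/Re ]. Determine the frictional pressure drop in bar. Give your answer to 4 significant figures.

ṁ = 7864000 kg/h = 7864000/3600 = 2184 kg/s.
A = πD²/4 = π(0.5273)²/4 = 0.2184 m²; mean velocity V = ṁ/(ρA) = 2184/(1027 · 0.2184) = 9.74 m/s.
Reynolds number Re = ρVD/μ = 1027 · 9.74 · 0.5273 / 0.0011 = 4.795e+06.
Re > 4000 → turbulent. Relative roughness ε/D = 3.1e-05/0.5273 = 5.88e-05. Haaland: 1/√f = -1.8 log₁₀[(5.88e-05/3.7)^1.11 + 6.9/4.795e+06] = -1.8 log₁₀[4.71e-06 + 1.44e-06] = 9.38, so f = 0.01137.
Total minor-loss coefficient ΣK = 1·1.3 + 3·0.16 = 1.78.
ΔP = [f·L/D + ΣK]·(ρV²/2) = [0.01137·7.681/0.5273 + 1.78]·(1027·9.74²/2) = [0.1656 + 1.78]·4.872e+04 = 9.478e+04 Pa.
ΔP = 9.478e+04 Pa = 0.9478 bar.

ΔP ≈ 0.9478 bar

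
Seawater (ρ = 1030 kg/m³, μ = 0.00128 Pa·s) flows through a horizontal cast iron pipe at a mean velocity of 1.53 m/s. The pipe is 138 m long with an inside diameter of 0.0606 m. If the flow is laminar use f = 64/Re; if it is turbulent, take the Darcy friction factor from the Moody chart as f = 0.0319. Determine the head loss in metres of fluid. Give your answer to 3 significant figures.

h_f ≈ 8.67 m

Reynolds number Re = ρVD/μ = 1030 · 1.53 · 0.0606 / 0.00128 = 7.461e+04.
Re > 4000 → turbulent; use the Moody-chart value f = 0.0319.
Darcy-Weisbach: ΔP = f(L/D)(ρV²/2) = 0.0319·(138/0.0606)·(1030·1.53²/2) = 0.0319·2277·1206 = 8.758e+04 Pa.
Head loss h_f = ΔP/(ρg) = 8.758e+04/(1030·9.81) = 8.67 m.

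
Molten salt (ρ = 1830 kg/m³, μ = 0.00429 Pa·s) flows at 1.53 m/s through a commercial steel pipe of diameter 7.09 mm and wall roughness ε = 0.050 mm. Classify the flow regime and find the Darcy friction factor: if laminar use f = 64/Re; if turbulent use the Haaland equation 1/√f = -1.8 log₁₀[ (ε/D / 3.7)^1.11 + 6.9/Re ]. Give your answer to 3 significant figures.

f ≈ 0.0453

Re = ρVD/μ = 1830·1.53·0.00709/0.00429 = 4627.
Re > 4000 → turbulent. ε/D = 5e-05/0.00709 = 0.00705; Haaland: 1/√f = -1.8 log₁₀[0.000957 + 0.00149] = 4.7, so f = 0.04527.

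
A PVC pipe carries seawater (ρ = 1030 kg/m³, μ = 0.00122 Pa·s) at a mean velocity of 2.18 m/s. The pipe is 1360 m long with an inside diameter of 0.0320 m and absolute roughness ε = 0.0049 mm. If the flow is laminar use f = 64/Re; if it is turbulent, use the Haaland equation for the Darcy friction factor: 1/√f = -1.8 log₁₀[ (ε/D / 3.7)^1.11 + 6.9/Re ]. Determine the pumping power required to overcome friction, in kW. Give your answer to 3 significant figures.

P ≈ 3.73 kW

Reynolds number Re = ρVD/μ = 1030 · 2.18 · 0.032 / 0.00122 = 5.89e+04.
Re > 4000 → turbulent. Relative roughness ε/D = 4.9e-06/0.032 = 0.000153. Haaland: 1/√f = -1.8 log₁₀[(0.000153/3.7)^1.11 + 6.9/5.89e+04] = -1.8 log₁₀[1.36e-05 + 0.000117] = 6.99, so f = 0.02047.
Darcy-Weisbach: ΔP = f(L/D)(ρV²/2) = 0.02047·(1360/0.032)·(1030·2.18²/2) = 0.02047·4.25e+04·2447 = 2.129e+06 Pa.
Q = V·A = 2.18·0.0008042 = 0.001753 m³/s.
Pumping power P = QΔP = 0.001753·2.129e+06 = 3732 W = 3.73 kW.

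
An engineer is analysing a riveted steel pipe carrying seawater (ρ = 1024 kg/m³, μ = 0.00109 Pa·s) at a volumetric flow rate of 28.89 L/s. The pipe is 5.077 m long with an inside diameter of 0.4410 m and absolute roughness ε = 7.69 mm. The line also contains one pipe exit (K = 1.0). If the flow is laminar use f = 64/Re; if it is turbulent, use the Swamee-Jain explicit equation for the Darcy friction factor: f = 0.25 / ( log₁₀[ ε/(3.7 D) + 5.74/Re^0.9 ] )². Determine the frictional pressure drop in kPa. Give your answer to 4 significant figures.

ΔP ≈ 0.02823 kPa

Q = 28.89 L/s = 28.89/1000 = 0.02889 m³/s.
Cross-sectional area A = πD²/4 = π(0.441)²/4 = 0.1527 m²; mean velocity V = Q/A = 0.02889/0.1527 = 0.1891 m/s.
Reynolds number Re = ρVD/μ = 1024 · 0.1891 · 0.441 / 0.00109 = 7.836e+04.
Re > 4000 → turbulent. Relative roughness ε/D = 0.00769/0.441 = 0.0174. Swamee-Jain: f = 0.25/(log₁₀[0.0174/3.7 + 5.74/7.836e+04^0.9])² = 0.25/(log₁₀[0.00471 + 0.000226])² = 0.25/(-2.306)² = 0.047.
Total minor-loss coefficient ΣK = 1·1 = 1.
ΔP = [f·L/D + ΣK]·(ρV²/2) = [0.047·5.077/0.441 + 1]·(1024·0.1891²/2) = [0.5411 + 1]·18.32 = 28.23 Pa.
ΔP = 28.23 Pa = 0.02823 kPa.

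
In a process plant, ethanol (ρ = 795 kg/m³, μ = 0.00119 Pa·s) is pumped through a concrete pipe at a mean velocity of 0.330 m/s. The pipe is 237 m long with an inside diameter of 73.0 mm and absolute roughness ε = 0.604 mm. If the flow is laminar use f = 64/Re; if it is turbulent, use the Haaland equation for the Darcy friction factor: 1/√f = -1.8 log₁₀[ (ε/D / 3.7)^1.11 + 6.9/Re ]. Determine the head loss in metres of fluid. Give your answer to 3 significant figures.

Reynolds number Re = ρVD/μ = 795 · 0.33 · 0.073 / 0.00119 = 1.609e+04.
Re > 4000 → turbulent. Relative roughness ε/D = 0.000604/0.073 = 0.00827. Haaland: 1/√f = -1.8 log₁₀[(0.00827/3.7)^1.11 + 6.9/1.609e+04] = -1.8 log₁₀[0.00114 + 0.000429] = 5.047, so f = 0.03926.
Darcy-Weisbach: ΔP = f(L/D)(ρV²/2) = 0.03926·(237/0.073)·(795·0.33²/2) = 0.03926·3247·43.29 = 5518 Pa.
Head loss h_f = ΔP/(ρg) = 5518/(795·9.81) = 0.708 m.

h_f ≈ 0.708 m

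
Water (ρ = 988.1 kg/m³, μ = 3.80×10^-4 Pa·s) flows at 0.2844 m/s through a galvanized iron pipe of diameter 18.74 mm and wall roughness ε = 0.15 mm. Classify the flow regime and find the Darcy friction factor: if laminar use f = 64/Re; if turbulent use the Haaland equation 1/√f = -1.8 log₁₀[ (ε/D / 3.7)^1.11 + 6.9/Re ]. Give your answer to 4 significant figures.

Re = ρVD/μ = 988.1·0.2844·0.01874/0.00038 = 1.386e+04.
Re > 4000 → turbulent. ε/D = 0.00015/0.01874 = 0.008; Haaland: 1/√f = -1.8 log₁₀[0.0011 + 0.000498] = 5.033, so f = 0.03948.

f ≈ 0.03948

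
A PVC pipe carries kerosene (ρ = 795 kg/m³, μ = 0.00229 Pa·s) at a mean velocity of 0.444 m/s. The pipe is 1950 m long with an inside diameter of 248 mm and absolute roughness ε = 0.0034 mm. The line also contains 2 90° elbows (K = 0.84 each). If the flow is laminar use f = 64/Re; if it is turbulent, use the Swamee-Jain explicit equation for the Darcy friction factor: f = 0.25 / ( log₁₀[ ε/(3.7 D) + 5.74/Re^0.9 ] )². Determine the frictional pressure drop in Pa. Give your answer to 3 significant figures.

ΔP ≈ 13800 Pa

Reynolds number Re = ρVD/μ = 795 · 0.444 · 0.248 / 0.00229 = 3.823e+04.
Re > 4000 → turbulent. Relative roughness ε/D = 3.4e-06/0.248 = 1.37e-05. Swamee-Jain: f = 0.25/(log₁₀[1.37e-05/3.7 + 5.74/3.823e+04^0.9])² = 0.25/(log₁₀[3.71e-06 + 0.000431])² = 0.25/(-3.362)² = 0.02212.
Total minor-loss coefficient ΣK = 2·0.84 = 1.68.
ΔP = [f·L/D + ΣK]·(ρV²/2) = [0.02212·1950/0.248 + 1.68]·(795·0.444²/2) = [174 + 1.68]·78.36 = 1.376e+04 Pa.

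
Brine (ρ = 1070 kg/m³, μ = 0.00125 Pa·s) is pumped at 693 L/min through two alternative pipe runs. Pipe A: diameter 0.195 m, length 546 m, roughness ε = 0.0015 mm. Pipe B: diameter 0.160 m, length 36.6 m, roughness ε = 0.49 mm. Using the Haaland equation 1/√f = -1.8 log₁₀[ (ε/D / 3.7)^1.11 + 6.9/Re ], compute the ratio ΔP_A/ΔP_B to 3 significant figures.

ΔP_A/ΔP_B ≈ 3.91

Pipe A: V = Q/A = 0.01155/0.02986 = 0.3867 m/s; Re = 6.456e+04; ε/D = 7.69e-06; Haaland → f = 0.01959; ΔP_A = f(L/D)(ρV²/2) = 4390 Pa.
Pipe B: V = Q/A = 0.01155/0.02011 = 0.5744 m/s; Re = 7.868e+04; ε/D = 0.00306; Haaland → f = 0.02782; ΔP_B = f(L/D)(ρV²/2) = 1124 Pa.
ΔP_A/ΔP_B = 4390/1124 = 3.91.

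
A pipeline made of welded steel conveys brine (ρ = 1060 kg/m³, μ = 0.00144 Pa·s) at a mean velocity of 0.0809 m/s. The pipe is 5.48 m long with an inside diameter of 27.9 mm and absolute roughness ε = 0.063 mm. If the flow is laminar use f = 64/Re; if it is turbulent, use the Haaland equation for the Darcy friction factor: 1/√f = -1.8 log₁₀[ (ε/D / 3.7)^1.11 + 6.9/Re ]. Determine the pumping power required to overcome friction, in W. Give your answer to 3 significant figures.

Reynolds number Re = ρVD/μ = 1060 · 0.0809 · 0.0279 / 0.00144 = 1661.
Re < 2300 → laminar flow, so f = 64/Re = 64/1661 = 0.03852 (the turbulent correlation is not needed).
Darcy-Weisbach: ΔP = f(L/D)(ρV²/2) = 0.03852·(5.48/0.0279)·(1060·0.0809²/2) = 0.03852·196.4·3.469 = 26.24 Pa.
Q = V·A = 0.0809·0.0006114 = 4.946e-05 m³/s.
Pumping power P = QΔP = 4.946e-05·26.24 = 0.001298 W = 0.00130 W.

P ≈ 0.00130 W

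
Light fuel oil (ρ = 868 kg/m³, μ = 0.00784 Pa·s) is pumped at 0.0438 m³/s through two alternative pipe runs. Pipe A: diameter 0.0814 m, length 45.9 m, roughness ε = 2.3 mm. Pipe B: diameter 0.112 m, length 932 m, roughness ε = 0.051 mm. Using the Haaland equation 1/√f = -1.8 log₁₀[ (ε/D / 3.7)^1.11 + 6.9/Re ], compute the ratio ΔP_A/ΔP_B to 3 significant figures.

ΔP_A/ΔP_B ≈ 0.629

Pipe A: V = Q/A = 0.0438/0.005204 = 8.417 m/s; Re = 7.585e+04; ε/D = 0.0283; Haaland → f = 0.05631; ΔP_A = f(L/D)(ρV²/2) = 9.762e+05 Pa.
Pipe B: V = Q/A = 0.0438/0.009852 = 4.446 m/s; Re = 5.513e+04; ε/D = 0.000455; Haaland → f = 0.02175; ΔP_B = f(L/D)(ρV²/2) = 1.552e+06 Pa.
ΔP_A/ΔP_B = 9.762e+05/1.552e+06 = 0.629.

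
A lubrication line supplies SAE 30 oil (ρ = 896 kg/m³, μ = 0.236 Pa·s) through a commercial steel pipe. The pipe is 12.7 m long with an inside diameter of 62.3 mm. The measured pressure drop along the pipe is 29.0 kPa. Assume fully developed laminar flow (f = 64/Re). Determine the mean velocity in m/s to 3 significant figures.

V ≈ 1.17 m/s

For laminar flow, f = 64/Re with Re = ρVD/μ, so Darcy-Weisbach reduces to ΔP = 32μLV/D². Solving for V: V = ΔP·D²/(32μL) = 2.9e+04·(0.0623)²/(32·0.236·12.7) = 1.174 m/s.
Check: Re = ρVD/μ = 896·1.174·0.0623/0.236 = 277.6 < 2300, so the laminar assumption holds.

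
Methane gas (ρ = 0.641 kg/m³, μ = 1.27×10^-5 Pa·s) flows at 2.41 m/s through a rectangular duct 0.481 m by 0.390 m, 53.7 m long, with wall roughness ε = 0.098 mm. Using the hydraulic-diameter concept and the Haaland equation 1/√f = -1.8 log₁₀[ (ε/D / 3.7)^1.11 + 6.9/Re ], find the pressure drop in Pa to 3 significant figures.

ΔP ≈ 4.92 Pa

Hydraulic diameter D_h = 4A/P = 4·(0.481·0.39)/(2·(0.481+0.39)) = 0.7504/1.742 = 0.4307 m.
Re = ρVD_h/μ = 0.641·2.41·0.4307/1.27e-05 = 5.24e+04.
ε/D_h = 9.8e-05/0.4307 = 0.000228; Haaland gives 1/√f = -1.8 log₁₀[2.12e-05+0.000132] = 6.868, so f = 0.0212.
ΔP = f(L/D_h)(ρV²/2) = 0.0212·53.7/0.4307·1.861 = 4.919 Pa.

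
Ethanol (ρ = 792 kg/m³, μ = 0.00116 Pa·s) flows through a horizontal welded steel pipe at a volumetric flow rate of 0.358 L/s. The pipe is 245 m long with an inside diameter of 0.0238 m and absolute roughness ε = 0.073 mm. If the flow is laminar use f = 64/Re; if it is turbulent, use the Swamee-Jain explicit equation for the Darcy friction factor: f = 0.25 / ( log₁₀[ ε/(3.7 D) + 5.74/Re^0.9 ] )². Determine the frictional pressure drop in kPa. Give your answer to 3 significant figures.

Q = 0.358 L/s = 0.358/1000 = 0.000358 m³/s.
Cross-sectional area A = πD²/4 = π(0.0238)²/4 = 0.0004449 m²; mean velocity V = Q/A = 0.000358/0.0004449 = 0.8047 m/s.
Reynolds number Re = ρVD/μ = 792 · 0.8047 · 0.0238 / 0.00116 = 1.308e+04.
Re > 4000 → turbulent. Relative roughness ε/D = 7.3e-05/0.0238 = 0.00307. Swamee-Jain: f = 0.25/(log₁₀[0.00307/3.7 + 5.74/1.308e+04^0.9])² = 0.25/(log₁₀[0.000829 + 0.00113])² = 0.25/(-2.707)² = 0.03411.
Darcy-Weisbach: ΔP = f(L/D)(ρV²/2) = 0.03411·(245/0.0238)·(792·0.8047²/2) = 0.03411·1.029e+04·256.4 = 9.003e+04 Pa.
ΔP = 9.003e+04 Pa = 90.0 kPa.

ΔP ≈ 90.0 kPa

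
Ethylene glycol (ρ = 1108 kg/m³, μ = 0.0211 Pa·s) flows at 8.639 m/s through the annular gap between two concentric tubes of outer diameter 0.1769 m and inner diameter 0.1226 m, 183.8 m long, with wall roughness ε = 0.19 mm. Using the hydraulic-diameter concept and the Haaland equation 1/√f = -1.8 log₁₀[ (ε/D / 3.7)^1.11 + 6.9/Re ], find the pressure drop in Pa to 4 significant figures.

Hydraulic diameter D_h = 4A/P = D_o - D_i = 0.1769 - 0.1226 = 0.0543 m.
Re = ρVD_h/μ = 1108·8.639·0.0543/0.0211 = 2.463e+04.
ε/D_h = 0.00019/0.0543 = 0.0035; Haaland gives 1/√f = -1.8 log₁₀[0.00044+0.00028] = 5.657, so f = 0.03125.
ΔP = f(L/D_h)(ρV²/2) = 0.03125·183.8/0.0543·4.135e+04 = 4.373e+06 Pa.

ΔP ≈ 4373000 Pa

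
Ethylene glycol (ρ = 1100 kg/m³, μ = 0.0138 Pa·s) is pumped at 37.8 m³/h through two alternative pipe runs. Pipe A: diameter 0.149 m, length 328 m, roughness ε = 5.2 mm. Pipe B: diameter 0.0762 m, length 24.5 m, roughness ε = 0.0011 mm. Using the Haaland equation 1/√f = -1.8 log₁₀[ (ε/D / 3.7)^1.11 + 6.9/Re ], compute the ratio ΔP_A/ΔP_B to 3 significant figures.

Pipe A: V = Q/A = 0.0105/0.01744 = 0.6022 m/s; Re = 7152; ε/D = 0.0349; Haaland → f = 0.06496; ΔP_A = f(L/D)(ρV²/2) = 2.852e+04 Pa.
Pipe B: V = Q/A = 0.0105/0.00456 = 2.302 m/s; Re = 1.398e+04; ε/D = 1.44e-05; Haaland → f = 0.02824; ΔP_B = f(L/D)(ρV²/2) = 2.647e+04 Pa.
ΔP_A/ΔP_B = 2.852e+04/2.647e+04 = 1.08.

ΔP_A/ΔP_B ≈ 1.08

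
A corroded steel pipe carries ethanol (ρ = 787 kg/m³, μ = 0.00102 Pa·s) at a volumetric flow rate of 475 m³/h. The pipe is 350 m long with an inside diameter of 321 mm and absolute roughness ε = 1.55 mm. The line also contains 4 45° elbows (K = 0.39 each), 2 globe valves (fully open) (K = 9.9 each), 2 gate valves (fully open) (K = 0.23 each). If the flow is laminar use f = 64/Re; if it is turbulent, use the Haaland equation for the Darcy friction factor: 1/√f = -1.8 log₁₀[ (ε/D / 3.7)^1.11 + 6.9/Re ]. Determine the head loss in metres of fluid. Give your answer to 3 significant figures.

h_f ≈ 7.44 m

Q = 475 m³/h = 475/3600 = 0.1319 m³/s.
Cross-sectional area A = πD²/4 = π(0.321)²/4 = 0.08093 m²; mean velocity V = Q/A = 0.1319/0.08093 = 1.63 m/s.
Reynolds number Re = ρVD/μ = 787 · 1.63 · 0.321 / 0.00102 = 4.038e+05.
Re > 4000 → turbulent. Relative roughness ε/D = 0.00155/0.321 = 0.00483. Haaland: 1/√f = -1.8 log₁₀[(0.00483/3.7)^1.11 + 6.9/4.038e+05] = -1.8 log₁₀[0.000629 + 1.71e-05] = 5.742, so f = 0.03033.
Total minor-loss coefficient ΣK = 4·0.39 + 2·9.9 + 2·0.23 = 21.8.
ΔP = [f·L/D + ΣK]·(ρV²/2) = [0.03033·350/0.321 + 21.8]·(787·1.63²/2) = [33.07 + 21.8]·1046 = 5.741e+04 Pa.
Head loss h_f = ΔP/(ρg) = 5.741e+04/(787·9.81) = 7.44 m.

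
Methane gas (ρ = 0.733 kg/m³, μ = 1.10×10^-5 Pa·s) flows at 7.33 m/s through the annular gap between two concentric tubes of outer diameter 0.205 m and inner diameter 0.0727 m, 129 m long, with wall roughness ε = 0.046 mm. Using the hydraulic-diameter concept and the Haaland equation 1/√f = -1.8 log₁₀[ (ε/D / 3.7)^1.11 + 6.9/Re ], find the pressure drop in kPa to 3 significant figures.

Hydraulic diameter D_h = 4A/P = D_o - D_i = 0.205 - 0.0727 = 0.1323 m.
Re = ρVD_h/μ = 0.733·7.33·0.1323/1.1e-05 = 6.462e+04.
ε/D_h = 4.6e-05/0.1323 = 0.000348; Haaland gives 1/√f = -1.8 log₁₀[3.39e-05+0.000107] = 6.933, so f = 0.0208.
ΔP = f(L/D_h)(ρV²/2) = 0.0208·129/0.1323·19.69 = 399.4 Pa.
ΔP = 0.399 kPa.

ΔP ≈ 0.399 kPa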